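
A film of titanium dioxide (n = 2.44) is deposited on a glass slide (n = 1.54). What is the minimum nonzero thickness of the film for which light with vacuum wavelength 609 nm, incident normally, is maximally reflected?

62.4 nm

At the upper boundary (n = 1.0 to n = 2.44) the reflected ray undergoes a half-wave phase shift.
At the lower boundary (n = 2.44 to n = 1.54) the reflected ray undergoes no phase shift.
Exactly one π shift → a net half-wave offset.
For bright reflection here: 2 n t = (m + ½) λ.
Minimum at m = 0: t = λ / (4 n) = 609 / (4 × 2.44) = 62.4 nm.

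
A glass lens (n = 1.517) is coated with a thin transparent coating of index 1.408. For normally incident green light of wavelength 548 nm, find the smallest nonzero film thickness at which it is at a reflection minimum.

At the upper boundary (n = 1.0 to n = 1.408) the reflected ray undergoes a half-wave phase shift.
Bottom surface (1.408 → 1.517): reflection off a higher-index medium gives a half-wave phase shift.
Net: no relative phase inversion (both shifts match).
With no net inversion, destructive interference in reflection requires 2 n t = (m + ½) λ.
Minimum at m = 0: t = λ / (4 n) = 548 / (4 × 1.408) = 97.3 nm.

97.3 nm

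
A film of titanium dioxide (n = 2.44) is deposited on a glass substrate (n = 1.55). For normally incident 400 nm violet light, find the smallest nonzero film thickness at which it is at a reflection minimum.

82.0 nm

Ray reflecting at the top interface goes from n = 1.0 toward n = 2.44: a half-wave phase shift.
At the lower boundary (n = 2.44 to n = 1.55) the reflected ray undergoes no phase shift.
Net: one phase inversion between the two reflected rays.
For minimum reflection here: 2 n t = m λ.
Minimum nonzero at m = 1: t = λ / (2 n) = 400 / (2 × 2.44) = 82.0 nm.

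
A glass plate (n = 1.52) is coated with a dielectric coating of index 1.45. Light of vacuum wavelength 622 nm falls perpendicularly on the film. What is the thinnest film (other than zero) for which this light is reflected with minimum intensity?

At the upper boundary (n = 1.0 to n = 1.45) the reflected ray undergoes a half-wave phase shift.
At the lower boundary (n = 1.45 to n = 1.52) the reflected ray undergoes a half-wave phase shift.
The two reflections carry the same phase change, so no net offset.
With no net inversion, destructive interference in reflection requires 2 n t = (m + ½) λ.
Minimum at m = 0: t = λ / (4 n) = 622 / (4 × 1.45) = 107 nm.

107 nm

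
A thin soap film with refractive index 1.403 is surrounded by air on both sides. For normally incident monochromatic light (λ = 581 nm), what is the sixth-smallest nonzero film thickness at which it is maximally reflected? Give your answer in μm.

At the upper boundary (n = 1.0 to n = 1.403) the reflected ray undergoes a half-wave phase shift.
Ray reflecting at the bottom interface goes from n = 1.403 toward n = 1.0: no phase shift.
The two reflections differ by half a wavelength.
With one net inversion, constructive interference in reflection requires 2 n t = (m + ½) λ.
The sixth-smallest nonzero thickness corresponds to m = 5: t = (m + ½) λ / (2 n) = 5.50 × 581 / (2 × 1.403) = 1139 nm.

1.14 μm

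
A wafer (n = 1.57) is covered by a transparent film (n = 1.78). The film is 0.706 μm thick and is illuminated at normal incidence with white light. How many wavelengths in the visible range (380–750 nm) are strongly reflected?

Top surface (1.0 → 1.78): reflection off a higher-index medium gives a half-wave phase shift.
At the lower boundary (n = 1.78 to n = 1.57) the reflected ray undergoes no phase shift.
Net: one phase inversion between the two reflected rays.
With one net inversion, constructive interference in reflection requires 2 n t = (m + ½) λ.
λ = 2 n t / (m + ½) = 2513 / (m + ½) nm.
m=2: 1005 nm (IR); m=3: 718 nm (visible); m=4: 559 nm (visible); m=5: 457 nm (visible); m=6: 387 nm (visible); m=7: 335 nm (UV).

4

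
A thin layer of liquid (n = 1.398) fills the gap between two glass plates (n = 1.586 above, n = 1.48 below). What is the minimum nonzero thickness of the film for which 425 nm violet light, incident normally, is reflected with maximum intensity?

At the upper boundary (n = 1.586 to n = 1.398) the reflected ray undergoes no phase shift.
Bottom surface (1.398 → 1.48): reflection off a higher-index medium gives a half-wave phase shift.
The two reflections differ by half a wavelength.
With one net inversion, constructive interference in reflection requires 2 n t = (m + ½) λ.
Minimum at m = 0: t = λ / (4 n) = 425 / (4 × 1.398) = 76.0 nm.

76.0 nm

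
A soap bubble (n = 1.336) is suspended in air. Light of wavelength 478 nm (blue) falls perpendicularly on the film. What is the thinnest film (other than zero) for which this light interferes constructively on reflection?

89.4 nm

At the upper boundary (n = 1.0 to n = 1.336) the reflected ray undergoes a half-wave phase shift.
Bottom surface (1.336 → 1.0): reflection off a lower-index medium gives no phase shift.
Exactly one π shift → a net half-wave offset.
With one net inversion, constructive interference in reflection requires 2 n t = (m + ½) λ.
Minimum at m = 0: t = λ / (4 n) = 478 / (4 × 1.336) = 89.4 nm.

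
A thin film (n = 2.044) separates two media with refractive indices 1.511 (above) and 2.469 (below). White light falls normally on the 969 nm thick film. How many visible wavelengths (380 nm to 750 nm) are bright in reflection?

5

At the upper boundary (n = 1.511 to n = 2.044) the reflected ray undergoes a half-wave phase shift.
Ray reflecting at the bottom interface goes from n = 2.044 toward n = 2.469: a half-wave phase shift.
The two reflections carry the same phase change, so no net offset.
So the condition for constructive reflection is 2 n t = m λ.
λ = 2 n t / m = 3961 / m nm.
m=5: 792 nm (IR); m=6: 660 nm (visible); m=7: 566 nm (visible); m=8: 495 nm (visible); m=9: 440 nm (visible); m=10: 396 nm (visible); m=11: 360 nm (UV).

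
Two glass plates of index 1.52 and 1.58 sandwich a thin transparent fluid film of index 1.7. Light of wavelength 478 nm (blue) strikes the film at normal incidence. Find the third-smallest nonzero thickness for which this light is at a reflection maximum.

At the upper boundary (n = 1.52 to n = 1.7) the reflected ray undergoes a half-wave phase shift.
Ray reflecting at the bottom interface goes from n = 1.7 toward n = 1.58: no phase shift.
Exactly one π shift → a net half-wave offset.
With one net inversion, constructive interference in reflection requires 2 n t = (m + ½) λ.
The third-smallest nonzero thickness corresponds to m = 2: t = (m + ½) λ / (2 n) = 2.50 × 478 / (2 × 1.7) = 351 nm.

351 nm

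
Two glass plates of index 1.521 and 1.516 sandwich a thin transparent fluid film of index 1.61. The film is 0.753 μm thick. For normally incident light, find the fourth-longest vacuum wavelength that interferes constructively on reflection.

693 nm

Top surface (1.521 → 1.61): reflection off a higher-index medium gives a half-wave phase shift.
At the lower boundary (n = 1.61 to n = 1.516) the reflected ray undergoes no phase shift.
The two reflections differ by half a wavelength.
For maximum reflection here: 2 n t = (m + ½) λ.
λ = 2 n t / (m + ½). The fourth-longest wavelength is m = 3: λ = 2 × 1.61 × 753 / 3.50 = 693 nm.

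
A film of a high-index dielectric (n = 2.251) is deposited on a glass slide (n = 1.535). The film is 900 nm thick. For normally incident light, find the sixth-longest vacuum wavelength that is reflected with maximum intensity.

Top surface (1.0 → 2.251): reflection off a higher-index medium gives a half-wave phase shift.
Ray reflecting at the bottom interface goes from n = 2.251 toward n = 1.535: no phase shift.
Net: one phase inversion between the two reflected rays.
With one net inversion, constructive interference in reflection requires 2 n t = (m + ½) λ.
λ = 2 n t / (m + ½). The sixth-longest wavelength is m = 5: λ = 2 × 2.251 × 900 / 5.50 = 737 nm.

737 nm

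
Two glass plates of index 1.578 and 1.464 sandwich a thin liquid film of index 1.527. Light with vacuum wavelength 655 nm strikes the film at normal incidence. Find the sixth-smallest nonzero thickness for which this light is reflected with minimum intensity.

1180 nm

Top surface (1.578 → 1.527): reflection off a lower-index medium gives no phase shift.
Ray reflecting at the bottom interface goes from n = 1.527 toward n = 1.464: no phase shift.
Net: no relative phase inversion (both shifts match).
With no net inversion, destructive interference in reflection requires 2 n t = (m + ½) λ.
The sixth-smallest nonzero thickness corresponds to m = 5: t = (m + ½) λ / (2 n) = 5.50 × 655 / (2 × 1.527) = 1180 nm.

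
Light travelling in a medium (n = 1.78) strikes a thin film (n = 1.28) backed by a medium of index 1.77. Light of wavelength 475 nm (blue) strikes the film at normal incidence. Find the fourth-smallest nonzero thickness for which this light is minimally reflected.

742 nm

Top surface (1.78 → 1.28): reflection off a lower-index medium gives no phase shift.
Ray reflecting at the bottom interface goes from n = 1.28 toward n = 1.77: a half-wave phase shift.
Exactly one π shift → a net half-wave offset.
With one net inversion, destructive interference in reflection requires 2 n t = m λ.
The fourth-smallest nonzero thickness corresponds to m = 4: t = m λ / (2 n) = 4.00 × 475 / (2 × 1.28) = 742 nm.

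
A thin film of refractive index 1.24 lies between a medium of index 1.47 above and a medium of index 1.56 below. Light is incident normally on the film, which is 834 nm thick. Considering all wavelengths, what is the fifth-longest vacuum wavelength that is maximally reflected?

460 nm

At the upper boundary (n = 1.47 to n = 1.24) the reflected ray undergoes no phase shift.
Bottom surface (1.24 → 1.56): reflection off a higher-index medium gives a half-wave phase shift.
Net: one phase inversion between the two reflected rays.
With one net inversion, constructive interference in reflection requires 2 n t = (m + ½) λ.
λ = 2 n t / (m + ½). The fifth-longest wavelength is m = 4: λ = 2 × 1.24 × 834 / 4.50 = 460 nm.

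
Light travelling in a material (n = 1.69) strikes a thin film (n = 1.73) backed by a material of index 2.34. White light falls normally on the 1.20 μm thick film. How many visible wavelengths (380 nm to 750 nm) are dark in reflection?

Top surface (1.69 → 1.73): reflection off a higher-index medium gives a half-wave phase shift.
Ray reflecting at the bottom interface goes from n = 1.73 toward n = 2.34: a half-wave phase shift.
Net: no relative phase inversion (both shifts match).
With no net inversion, destructive interference in reflection requires 2 n t = (m + ½) λ.
λ = 2 n t / (m + ½) = 4152 / (m + ½) nm.
m=5: 755 nm (IR); m=6: 639 nm (visible); m=7: 554 nm (visible); m=8: 488 nm (visible); m=9: 437 nm (visible); m=10: 395 nm (visible); m=11: 361 nm (UV).

5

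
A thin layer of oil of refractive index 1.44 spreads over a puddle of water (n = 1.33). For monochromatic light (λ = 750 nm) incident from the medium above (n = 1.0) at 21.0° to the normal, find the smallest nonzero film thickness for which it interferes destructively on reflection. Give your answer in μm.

0.269 μm

Ray reflecting at the top interface goes from n = 1.0 toward n = 1.44: a half-wave phase shift.
Bottom surface (1.44 → 1.33): reflection off a lower-index medium gives no phase shift.
Net: one phase inversion between the two reflected rays.
With one net inversion, destructive interference in reflection requires 2 n t cos θ_r = m λ.
Snell's law: 1.0 sin 21.0° = 1.44 sin θ_r → sin θ_r = 0.249, cos θ_r = 0.969.
Minimum nonzero at m = 1: t = λ / (2 n cos θ_r) = 750 / (2 × 1.44 × 0.969) = 269 nm.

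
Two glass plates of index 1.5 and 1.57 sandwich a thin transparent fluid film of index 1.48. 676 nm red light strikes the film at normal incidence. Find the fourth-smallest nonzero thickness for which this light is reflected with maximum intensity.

799 nm

Ray reflecting at the top interface goes from n = 1.5 toward n = 1.48: no phase shift.
At the lower boundary (n = 1.48 to n = 1.57) the reflected ray undergoes a half-wave phase shift.
Net: one phase inversion between the two reflected rays.
So the condition for constructive reflection is 2 n t = (m + ½) λ.
The fourth-smallest nonzero thickness corresponds to m = 3: t = (m + ½) λ / (2 n) = 3.50 × 676 / (2 × 1.48) = 799 nm.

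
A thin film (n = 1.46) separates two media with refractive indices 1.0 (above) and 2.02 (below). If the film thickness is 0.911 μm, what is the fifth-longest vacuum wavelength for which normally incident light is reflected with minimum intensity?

591 nm

Ray reflecting at the top interface goes from n = 1.0 toward n = 1.46: a half-wave phase shift.
At the lower boundary (n = 1.46 to n = 2.02) the reflected ray undergoes a half-wave phase shift.
The two reflections carry the same phase change, so no net offset.
For weak reflection here: 2 n t = (m + ½) λ.
λ = 2 n t / (m + ½). The fifth-longest wavelength is m = 4: λ = 2 × 1.46 × 911 / 4.50 = 591 nm.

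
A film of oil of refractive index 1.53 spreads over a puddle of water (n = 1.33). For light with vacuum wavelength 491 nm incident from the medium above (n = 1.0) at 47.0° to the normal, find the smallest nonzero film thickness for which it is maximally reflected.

91.3 nm

At the upper boundary (n = 1.0 to n = 1.53) the reflected ray undergoes a half-wave phase shift.
Bottom surface (1.53 → 1.33): reflection off a lower-index medium gives no phase shift.
The two reflections differ by half a wavelength.
For strong reflection here: 2 n t cos θ_r = (m + ½) λ.
Snell's law: 1.0 sin 47.0° = 1.53 sin θ_r → sin θ_r = 0.478, cos θ_r = 0.878.
Minimum at m = 0: t = λ / (4 n cos θ_r) = 491 / (4 × 1.53 × 0.878) = 91.3 nm.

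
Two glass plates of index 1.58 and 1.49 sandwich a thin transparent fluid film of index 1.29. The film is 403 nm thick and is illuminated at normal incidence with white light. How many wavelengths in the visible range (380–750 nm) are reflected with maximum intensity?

At the upper boundary (n = 1.58 to n = 1.29) the reflected ray undergoes no phase shift.
At the lower boundary (n = 1.29 to n = 1.49) the reflected ray undergoes a half-wave phase shift.
Net: one phase inversion between the two reflected rays.
So the condition for constructive reflection is 2 n t = (m + ½) λ.
λ = 2 n t / (m + ½) = 1040 / (m + ½) nm.
m=0: 2079 nm (IR); m=1: 693 nm (visible); m=2: 416 nm (visible); m=3: 297 nm (UV).

2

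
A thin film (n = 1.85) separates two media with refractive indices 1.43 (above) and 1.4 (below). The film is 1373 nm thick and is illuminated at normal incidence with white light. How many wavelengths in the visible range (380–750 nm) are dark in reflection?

Ray reflecting at the top interface goes from n = 1.43 toward n = 1.85: a half-wave phase shift.
At the lower boundary (n = 1.85 to n = 1.4) the reflected ray undergoes no phase shift.
Exactly one π shift → a net half-wave offset.
For dark reflection here: 2 n t = m λ.
λ = 2 n t / m = 5080 / m nm.
m=6: 847 nm (IR); m=7: 726 nm (visible); m=8: 635 nm (visible); m=9: 564 nm (visible); m=10: 508 nm (visible); m=11: 462 nm (visible); m=12: 423 nm (visible); m=13: 391 nm (visible); m=14: 363 nm (UV).

7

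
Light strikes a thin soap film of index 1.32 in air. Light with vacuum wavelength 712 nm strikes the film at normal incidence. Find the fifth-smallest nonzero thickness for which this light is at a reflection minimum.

Ray reflecting at the top interface goes from n = 1.0 toward n = 1.32: a half-wave phase shift.
At the lower boundary (n = 1.32 to n = 1.0) the reflected ray undergoes no phase shift.
The two reflections differ by half a wavelength.
With one net inversion, destructive interference in reflection requires 2 n t = m λ.
The fifth-smallest nonzero thickness corresponds to m = 5: t = m λ / (2 n) = 5.00 × 712 / (2 × 1.32) = 1348 nm.

1348 nm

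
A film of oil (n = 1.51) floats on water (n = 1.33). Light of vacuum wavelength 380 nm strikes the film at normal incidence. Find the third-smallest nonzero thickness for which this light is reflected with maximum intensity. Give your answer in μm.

At the upper boundary (n = 1.0 to n = 1.51) the reflected ray undergoes a half-wave phase shift.
Bottom surface (1.51 → 1.33): reflection off a lower-index medium gives no phase shift.
Net: one phase inversion between the two reflected rays.
With one net inversion, constructive interference in reflection requires 2 n t = (m + ½) λ.
The third-smallest nonzero thickness corresponds to m = 2: t = (m + ½) λ / (2 n) = 2.50 × 380 / (2 × 1.51) = 315 nm.

0.315 μm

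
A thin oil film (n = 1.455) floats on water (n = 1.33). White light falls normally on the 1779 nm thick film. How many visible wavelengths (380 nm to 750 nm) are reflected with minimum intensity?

Ray reflecting at the top interface goes from n = 1.0 toward n = 1.455: a half-wave phase shift.
Ray reflecting at the bottom interface goes from n = 1.455 toward n = 1.33: no phase shift.
Exactly one π shift → a net half-wave offset.
So the condition for destructive reflection is 2 n t = m λ.
λ = 2 n t / m = 5177 / m nm.
m=6: 863 nm (IR); m=7: 740 nm (visible); m=8: 647 nm (visible); m=9: 575 nm (visible); m=10: 518 nm (visible); m=11: 471 nm (visible); m=12: 431 nm (visible); m=13: 398 nm (visible); m=14: 370 nm (UV).

7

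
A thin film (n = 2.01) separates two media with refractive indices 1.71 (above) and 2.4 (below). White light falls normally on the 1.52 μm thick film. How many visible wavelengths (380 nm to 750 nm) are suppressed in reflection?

8

Top surface (1.71 → 2.01): reflection off a higher-index medium gives a half-wave phase shift.
Ray reflecting at the bottom interface goes from n = 2.01 toward n = 2.4: a half-wave phase shift.
Net: no relative phase inversion (both shifts match).
For minimum reflection here: 2 n t = (m + ½) λ.
λ = 2 n t / (m + ½) = 6110 / (m + ½) nm.
m=7: 815 nm (IR); m=8: 719 nm (visible); m=9: 643 nm (visible); m=10: 582 nm (visible); m=11: 531 nm (visible); m=12: 489 nm (visible); m=13: 453 nm (visible); m=14: 421 nm (visible); m=15: 394 nm (visible); m=16: 370 nm (UV).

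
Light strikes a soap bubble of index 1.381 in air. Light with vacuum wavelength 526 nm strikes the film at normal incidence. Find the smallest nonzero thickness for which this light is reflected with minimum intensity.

190 nm

Top surface (1.0 → 1.381): reflection off a higher-index medium gives a half-wave phase shift.
Bottom surface (1.381 → 1.0): reflection off a lower-index medium gives no phase shift.
The two reflections differ by half a wavelength.
For minimum reflection here: 2 n t = m λ.
The smallest nonzero thickness corresponds to m = 1: t = m λ / (2 n) = 1.00 × 526 / (2 × 1.381) = 190 nm.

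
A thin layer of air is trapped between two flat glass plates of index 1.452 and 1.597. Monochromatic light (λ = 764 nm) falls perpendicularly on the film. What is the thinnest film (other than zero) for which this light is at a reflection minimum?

Ray reflecting at the top interface goes from n = 1.452 toward n = 1.0: no phase shift.
Ray reflecting at the bottom interface goes from n = 1.0 toward n = 1.597: a half-wave phase shift.
Net: one phase inversion between the two reflected rays.
With one net inversion, destructive interference in reflection requires 2 n t = m λ.
Minimum nonzero at m = 1: t = λ / (2 n) = 764 / (2 × 1.0) = 382 nm.

382 nm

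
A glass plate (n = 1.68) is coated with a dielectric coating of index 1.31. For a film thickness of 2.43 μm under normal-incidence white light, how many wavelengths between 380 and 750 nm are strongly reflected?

At the upper boundary (n = 1.0 to n = 1.31) the reflected ray undergoes a half-wave phase shift.
At the lower boundary (n = 1.31 to n = 1.68) the reflected ray undergoes a half-wave phase shift.
Net: no relative phase inversion (both shifts match).
For strong reflection here: 2 n t = m λ.
λ = 2 n t / m = 6367 / m nm.
m=8: 796 nm (IR); m=9: 707 nm (visible); m=10: 637 nm (visible); m=11: 579 nm (visible); m=12: 531 nm (visible); m=13: 490 nm (visible); m=14: 455 nm (visible); m=15: 424 nm (visible); m=16: 398 nm (visible); m=17: 375 nm (UV).

8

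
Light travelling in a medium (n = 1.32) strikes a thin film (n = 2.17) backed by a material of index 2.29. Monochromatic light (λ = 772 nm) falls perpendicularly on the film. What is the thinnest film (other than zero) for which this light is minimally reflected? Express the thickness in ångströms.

At the upper boundary (n = 1.32 to n = 2.17) the reflected ray undergoes a half-wave phase shift.
At the lower boundary (n = 2.17 to n = 2.29) the reflected ray undergoes a half-wave phase shift.
Net: no relative phase inversion (both shifts match).
For minimum reflection here: 2 n t = (m + ½) λ.
Minimum at m = 0: t = λ / (4 n) = 772 / (4 × 2.17) = 88.9 nm.

889 Å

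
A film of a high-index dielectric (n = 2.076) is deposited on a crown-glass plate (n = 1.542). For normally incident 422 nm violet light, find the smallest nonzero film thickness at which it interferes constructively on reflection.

Ray reflecting at the top interface goes from n = 1.0 toward n = 2.076: a half-wave phase shift.
Ray reflecting at the bottom interface goes from n = 2.076 toward n = 1.542: no phase shift.
The two reflections differ by half a wavelength.
With one net inversion, constructive interference in reflection requires 2 n t = (m + ½) λ.
Minimum at m = 0: t = λ / (4 n) = 422 / (4 × 2.076) = 50.8 nm.

50.8 nm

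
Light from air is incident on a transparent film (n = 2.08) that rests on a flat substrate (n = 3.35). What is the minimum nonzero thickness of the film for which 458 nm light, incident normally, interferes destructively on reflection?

Top surface (1.0 → 2.08): reflection off a higher-index medium gives a half-wave phase shift.
Ray reflecting at the bottom interface goes from n = 2.08 toward n = 3.35: a half-wave phase shift.
Zero or two π shifts → no net half-wave offset.
For weak reflection here: 2 n t = (m + ½) λ.
Minimum at m = 0: t = λ / (4 n) = 458 / (4 × 2.08) = 55.0 nm.

55.0 nm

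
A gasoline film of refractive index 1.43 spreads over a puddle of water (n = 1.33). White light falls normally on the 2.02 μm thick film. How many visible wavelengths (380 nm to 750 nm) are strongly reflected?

At the upper boundary (n = 1.0 to n = 1.43) the reflected ray undergoes a half-wave phase shift.
Bottom surface (1.43 → 1.33): reflection off a lower-index medium gives no phase shift.
Net: one phase inversion between the two reflected rays.
So the condition for constructive reflection is 2 n t = (m + ½) λ.
λ = 2 n t / (m + ½) = 5777 / (m + ½) nm.
m=7: 770 nm (IR); m=8: 680 nm (visible); m=9: 608 nm (visible); m=10: 550 nm (visible); m=11: 502 nm (visible); m=12: 462 nm (visible); m=13: 428 nm (visible); m=14: 398 nm (visible); m=15: 373 nm (UV).

7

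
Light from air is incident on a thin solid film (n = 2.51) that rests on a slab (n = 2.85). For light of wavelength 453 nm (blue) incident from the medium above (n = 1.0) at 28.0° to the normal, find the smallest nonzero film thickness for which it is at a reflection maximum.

91.9 nm

Top surface (1.0 → 2.51): reflection off a higher-index medium gives a half-wave phase shift.
Bottom surface (2.51 → 2.85): reflection off a higher-index medium gives a half-wave phase shift.
Zero or two π shifts → no net half-wave offset.
For bright reflection here: 2 n t cos θ_r = m λ.
Snell's law: 1.0 sin 28.0° = 2.51 sin θ_r → sin θ_r = 0.187, cos θ_r = 0.982.
Minimum nonzero at m = 1: t = λ / (2 n cos θ_r) = 453 / (2 × 2.51 × 0.982) = 91.9 nm.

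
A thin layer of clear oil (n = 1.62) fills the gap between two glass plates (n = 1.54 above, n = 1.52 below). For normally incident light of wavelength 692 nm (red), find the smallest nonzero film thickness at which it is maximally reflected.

107 nm

Top surface (1.54 → 1.62): reflection off a higher-index medium gives a half-wave phase shift.
At the lower boundary (n = 1.62 to n = 1.52) the reflected ray undergoes no phase shift.
The two reflections differ by half a wavelength.
For maximum reflection here: 2 n t = (m + ½) λ.
Minimum at m = 0: t = λ / (4 n) = 692 / (4 × 1.62) = 107 nm.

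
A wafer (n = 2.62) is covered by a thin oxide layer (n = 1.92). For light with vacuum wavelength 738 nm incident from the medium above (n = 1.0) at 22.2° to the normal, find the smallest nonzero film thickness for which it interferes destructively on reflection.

At the upper boundary (n = 1.0 to n = 1.92) the reflected ray undergoes a half-wave phase shift.
At the lower boundary (n = 1.92 to n = 2.62) the reflected ray undergoes a half-wave phase shift.
Zero or two π shifts → no net half-wave offset.
For weak reflection here: 2 n t cos θ_r = (m + ½) λ.
Snell's law: 1.0 sin 22.2° = 1.92 sin θ_r → sin θ_r = 0.197, cos θ_r = 0.980.
Minimum at m = 0: t = λ / (4 n cos θ_r) = 738 / (4 × 1.92 × 0.980) = 98.0 nm.

98.0 nm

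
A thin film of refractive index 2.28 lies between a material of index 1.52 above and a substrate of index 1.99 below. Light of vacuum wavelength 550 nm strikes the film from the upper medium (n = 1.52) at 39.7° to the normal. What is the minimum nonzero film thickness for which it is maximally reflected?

Ray reflecting at the top interface goes from n = 1.52 toward n = 2.28: a half-wave phase shift.
Ray reflecting at the bottom interface goes from n = 2.28 toward n = 1.99: no phase shift.
Exactly one π shift → a net half-wave offset.
So the condition for constructive reflection is 2 n t cos θ_r = (m + ½) λ.
Snell's law: 1.52 sin 39.7° = 2.28 sin θ_r → sin θ_r = 0.426, cos θ_r = 0.905.
Minimum at m = 0: t = λ / (4 n cos θ_r) = 550 / (4 × 2.28 × 0.905) = 66.7 nm.

66.7 nm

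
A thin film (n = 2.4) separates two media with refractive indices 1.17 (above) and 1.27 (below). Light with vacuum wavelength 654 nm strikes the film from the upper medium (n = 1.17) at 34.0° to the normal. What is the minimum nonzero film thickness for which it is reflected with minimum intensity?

Top surface (1.17 → 2.4): reflection off a higher-index medium gives a half-wave phase shift.
At the lower boundary (n = 2.4 to n = 1.27) the reflected ray undergoes no phase shift.
The two reflections differ by half a wavelength.
For dark reflection here: 2 n t cos θ_r = m λ.
Snell's law: 1.17 sin 34.0° = 2.4 sin θ_r → sin θ_r = 0.273, cos θ_r = 0.962.
Minimum nonzero at m = 1: t = λ / (2 n cos θ_r) = 654 / (2 × 2.4 × 0.962) = 142 nm.

142 nm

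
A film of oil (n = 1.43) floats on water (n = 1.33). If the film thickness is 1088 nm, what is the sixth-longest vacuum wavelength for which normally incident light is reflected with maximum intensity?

At the upper boundary (n = 1.0 to n = 1.43) the reflected ray undergoes a half-wave phase shift.
Ray reflecting at the bottom interface goes from n = 1.43 toward n = 1.33: no phase shift.
Exactly one π shift → a net half-wave offset.
So the condition for constructive reflection is 2 n t = (m + ½) λ.
λ = 2 n t / (m + ½). The sixth-longest wavelength is m = 5: λ = 2 × 1.43 × 1088 / 5.50 = 566 nm.

566 nm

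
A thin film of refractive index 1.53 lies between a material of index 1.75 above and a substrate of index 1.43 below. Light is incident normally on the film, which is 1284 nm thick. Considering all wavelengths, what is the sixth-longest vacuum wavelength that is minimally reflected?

At the upper boundary (n = 1.75 to n = 1.53) the reflected ray undergoes no phase shift.
Bottom surface (1.53 → 1.43): reflection off a lower-index medium gives no phase shift.
Zero or two π shifts → no net half-wave offset.
For weak reflection here: 2 n t = (m + ½) λ.
λ = 2 n t / (m + ½). The sixth-longest wavelength is m = 5: λ = 2 × 1.53 × 1284 / 5.50 = 714 nm.

714 nm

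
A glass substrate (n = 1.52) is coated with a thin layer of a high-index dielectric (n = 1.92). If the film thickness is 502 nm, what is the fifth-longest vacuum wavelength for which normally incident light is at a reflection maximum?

At the upper boundary (n = 1.0 to n = 1.92) the reflected ray undergoes a half-wave phase shift.
At the lower boundary (n = 1.92 to n = 1.52) the reflected ray undergoes no phase shift.
Exactly one π shift → a net half-wave offset.
With one net inversion, constructive interference in reflection requires 2 n t = (m + ½) λ.
λ = 2 n t / (m + ½). The fifth-longest wavelength is m = 4: λ = 2 × 1.92 × 502 / 4.50 = 428 nm.

428 nm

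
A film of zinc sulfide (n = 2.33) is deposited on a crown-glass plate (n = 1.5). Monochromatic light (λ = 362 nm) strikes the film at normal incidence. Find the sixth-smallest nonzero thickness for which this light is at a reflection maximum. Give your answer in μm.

0.427 μm

Ray reflecting at the top interface goes from n = 1.0 toward n = 2.33: a half-wave phase shift.
At the lower boundary (n = 2.33 to n = 1.5) the reflected ray undergoes no phase shift.
Net: one phase inversion between the two reflected rays.
With one net inversion, constructive interference in reflection requires 2 n t = (m + ½) λ.
The sixth-smallest nonzero thickness corresponds to m = 5: t = (m + ½) λ / (2 n) = 5.50 × 362 / (2 × 2.33) = 427 nm.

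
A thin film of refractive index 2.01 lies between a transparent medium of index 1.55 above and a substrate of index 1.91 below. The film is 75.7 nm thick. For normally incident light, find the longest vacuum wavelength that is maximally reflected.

At the upper boundary (n = 1.55 to n = 2.01) the reflected ray undergoes a half-wave phase shift.
Ray reflecting at the bottom interface goes from n = 2.01 toward n = 1.91: no phase shift.
Exactly one π shift → a net half-wave offset.
With one net inversion, constructive interference in reflection requires 2 n t = (m + ½) λ.
λ = 2 n t / (m + ½). The longest wavelength is m = 0: λ = 2 × 2.01 × 75.7 / 0.500 = 609 nm.

609 nm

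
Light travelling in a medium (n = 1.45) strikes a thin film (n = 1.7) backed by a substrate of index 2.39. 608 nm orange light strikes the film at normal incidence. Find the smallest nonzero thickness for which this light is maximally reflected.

179 nm

Ray reflecting at the top interface goes from n = 1.45 toward n = 1.7: a half-wave phase shift.
At the lower boundary (n = 1.7 to n = 2.39) the reflected ray undergoes a half-wave phase shift.
Zero or two π shifts → no net half-wave offset.
So the condition for constructive reflection is 2 n t = m λ.
The smallest nonzero thickness corresponds to m = 1: t = m λ / (2 n) = 1.00 × 608 / (2 × 1.7) = 179 nm.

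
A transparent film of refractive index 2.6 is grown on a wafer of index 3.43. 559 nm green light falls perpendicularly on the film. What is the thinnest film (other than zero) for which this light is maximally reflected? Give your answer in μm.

0.108 μm

Ray reflecting at the top interface goes from n = 1.0 toward n = 2.6: a half-wave phase shift.
Bottom surface (2.6 → 3.43): reflection off a higher-index medium gives a half-wave phase shift.
Net: no relative phase inversion (both shifts match).
For bright reflection here: 2 n t = m λ.
Minimum nonzero at m = 1: t = λ / (2 n) = 559 / (2 × 2.6) = 108 nm.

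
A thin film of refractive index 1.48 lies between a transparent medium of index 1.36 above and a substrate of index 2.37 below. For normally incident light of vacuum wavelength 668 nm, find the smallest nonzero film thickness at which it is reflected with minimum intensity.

At the upper boundary (n = 1.36 to n = 1.48) the reflected ray undergoes a half-wave phase shift.
At the lower boundary (n = 1.48 to n = 2.37) the reflected ray undergoes a half-wave phase shift.
Zero or two π shifts → no net half-wave offset.
With no net inversion, destructive interference in reflection requires 2 n t = (m + ½) λ.
Minimum at m = 0: t = λ / (4 n) = 668 / (4 × 1.48) = 113 nm.

113 nm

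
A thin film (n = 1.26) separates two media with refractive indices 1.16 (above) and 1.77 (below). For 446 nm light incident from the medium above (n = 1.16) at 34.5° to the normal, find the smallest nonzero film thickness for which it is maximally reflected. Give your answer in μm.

0.207 μm

Ray reflecting at the top interface goes from n = 1.16 toward n = 1.26: a half-wave phase shift.
Ray reflecting at the bottom interface goes from n = 1.26 toward n = 1.77: a half-wave phase shift.
The two reflections carry the same phase change, so no net offset.
So the condition for constructive reflection is 2 n t cos θ_r = m λ.
Snell's law: 1.16 sin 34.5° = 1.26 sin θ_r → sin θ_r = 0.521, cos θ_r = 0.853.
Minimum nonzero at m = 1: t = λ / (2 n cos θ_r) = 446 / (2 × 1.26 × 0.853) = 207 nm.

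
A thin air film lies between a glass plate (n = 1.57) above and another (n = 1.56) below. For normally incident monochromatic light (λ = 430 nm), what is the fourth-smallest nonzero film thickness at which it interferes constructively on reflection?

At the upper boundary (n = 1.57 to n = 1.0) the reflected ray undergoes no phase shift.
Ray reflecting at the bottom interface goes from n = 1.0 toward n = 1.56: a half-wave phase shift.
Net: one phase inversion between the two reflected rays.
With one net inversion, constructive interference in reflection requires 2 n t = (m + ½) λ.
The fourth-smallest nonzero thickness corresponds to m = 3: t = (m + ½) λ / (2 n) = 3.50 × 430 / (2 × 1.0) = 753 nm.

753 nm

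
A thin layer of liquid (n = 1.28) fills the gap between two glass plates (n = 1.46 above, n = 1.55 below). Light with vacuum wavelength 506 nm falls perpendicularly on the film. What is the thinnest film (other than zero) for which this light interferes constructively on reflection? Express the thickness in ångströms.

988 Å

Ray reflecting at the top interface goes from n = 1.46 toward n = 1.28: no phase shift.
Ray reflecting at the bottom interface goes from n = 1.28 toward n = 1.55: a half-wave phase shift.
Exactly one π shift → a net half-wave offset.
For bright reflection here: 2 n t = (m + ½) λ.
Minimum at m = 0: t = λ / (4 n) = 506 / (4 × 1.28) = 98.8 nm.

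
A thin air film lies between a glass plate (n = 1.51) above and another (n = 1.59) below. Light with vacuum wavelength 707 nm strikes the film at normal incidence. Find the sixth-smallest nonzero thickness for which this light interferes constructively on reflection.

1944 nm

At the upper boundary (n = 1.51 to n = 1.0) the reflected ray undergoes no phase shift.
Bottom surface (1.0 → 1.59): reflection off a higher-index medium gives a half-wave phase shift.
The two reflections differ by half a wavelength.
For bright reflection here: 2 n t = (m + ½) λ.
The sixth-smallest nonzero thickness corresponds to m = 5: t = (m + ½) λ / (2 n) = 5.50 × 707 / (2 × 1.0) = 1944 nm.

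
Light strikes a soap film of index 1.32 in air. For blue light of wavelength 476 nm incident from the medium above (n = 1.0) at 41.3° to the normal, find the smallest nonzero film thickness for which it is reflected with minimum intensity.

208 nm

Ray reflecting at the top interface goes from n = 1.0 toward n = 1.32: a half-wave phase shift.
At the lower boundary (n = 1.32 to n = 1.0) the reflected ray undergoes no phase shift.
The two reflections differ by half a wavelength.
With one net inversion, destructive interference in reflection requires 2 n t cos θ_r = m λ.
Snell's law: 1.0 sin 41.3° = 1.32 sin θ_r → sin θ_r = 0.500, cos θ_r = 0.866.
Minimum nonzero at m = 1: t = λ / (2 n cos θ_r) = 476 / (2 × 1.32 × 0.866) = 208 nm.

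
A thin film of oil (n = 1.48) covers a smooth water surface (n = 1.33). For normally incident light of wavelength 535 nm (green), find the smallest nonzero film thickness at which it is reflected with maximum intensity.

Ray reflecting at the top interface goes from n = 1.0 toward n = 1.48: a half-wave phase shift.
At the lower boundary (n = 1.48 to n = 1.33) the reflected ray undergoes no phase shift.
Exactly one π shift → a net half-wave offset.
With one net inversion, constructive interference in reflection requires 2 n t = (m + ½) λ.
Minimum at m = 0: t = λ / (4 n) = 535 / (4 × 1.48) = 90.4 nm.

90.4 nm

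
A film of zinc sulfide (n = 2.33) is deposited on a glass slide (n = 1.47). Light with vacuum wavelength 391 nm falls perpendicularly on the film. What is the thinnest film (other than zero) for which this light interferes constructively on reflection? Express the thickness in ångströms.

Ray reflecting at the top interface goes from n = 1.0 toward n = 2.33: a half-wave phase shift.
At the lower boundary (n = 2.33 to n = 1.47) the reflected ray undergoes no phase shift.
Exactly one π shift → a net half-wave offset.
So the condition for constructive reflection is 2 n t = (m + ½) λ.
Minimum at m = 0: t = λ / (4 n) = 391 / (4 × 2.33) = 42.0 nm.

420 Å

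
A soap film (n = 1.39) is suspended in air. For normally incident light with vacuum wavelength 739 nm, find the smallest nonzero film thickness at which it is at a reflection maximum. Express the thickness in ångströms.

1329 Å

Ray reflecting at the top interface goes from n = 1.0 toward n = 1.39: a half-wave phase shift.
Bottom surface (1.39 → 1.0): reflection off a lower-index medium gives no phase shift.
Exactly one π shift → a net half-wave offset.
So the condition for constructive reflection is 2 n t = (m + ½) λ.
Minimum at m = 0: t = λ / (4 n) = 739 / (4 × 1.39) = 133 nm.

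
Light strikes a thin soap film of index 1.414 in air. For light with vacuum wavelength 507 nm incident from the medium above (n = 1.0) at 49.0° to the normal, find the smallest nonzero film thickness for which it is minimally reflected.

At the upper boundary (n = 1.0 to n = 1.414) the reflected ray undergoes a half-wave phase shift.
Bottom surface (1.414 → 1.0): reflection off a lower-index medium gives no phase shift.
The two reflections differ by half a wavelength.
With one net inversion, destructive interference in reflection requires 2 n t cos θ_r = m λ.
Snell's law: 1.0 sin 49.0° = 1.414 sin θ_r → sin θ_r = 0.534, cos θ_r = 0.846.
Minimum nonzero at m = 1: t = λ / (2 n cos θ_r) = 507 / (2 × 1.414 × 0.846) = 212 nm.

212 nm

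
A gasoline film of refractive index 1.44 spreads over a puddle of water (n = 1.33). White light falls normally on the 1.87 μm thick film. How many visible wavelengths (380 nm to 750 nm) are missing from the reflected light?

Ray reflecting at the top interface goes from n = 1.0 toward n = 1.44: a half-wave phase shift.
At the lower boundary (n = 1.44 to n = 1.33) the reflected ray undergoes no phase shift.
Exactly one π shift → a net half-wave offset.
For weak reflection here: 2 n t = m λ.
λ = 2 n t / m = 5386 / m nm.
m=7: 769 nm (IR); m=8: 673 nm (visible); m=9: 598 nm (visible); m=10: 539 nm (visible); m=11: 490 nm (visible); m=12: 449 nm (visible); m=13: 414 nm (visible); m=14: 385 nm (visible); m=15: 359 nm (UV).

7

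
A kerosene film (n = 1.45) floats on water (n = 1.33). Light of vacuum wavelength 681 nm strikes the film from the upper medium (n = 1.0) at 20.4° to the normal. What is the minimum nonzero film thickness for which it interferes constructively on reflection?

At the upper boundary (n = 1.0 to n = 1.45) the reflected ray undergoes a half-wave phase shift.
Ray reflecting at the bottom interface goes from n = 1.45 toward n = 1.33: no phase shift.
Exactly one π shift → a net half-wave offset.
For bright reflection here: 2 n t cos θ_r = (m + ½) λ.
Snell's law: 1.0 sin 20.4° = 1.45 sin θ_r → sin θ_r = 0.240, cos θ_r = 0.971.
Minimum at m = 0: t = λ / (4 n cos θ_r) = 681 / (4 × 1.45 × 0.971) = 121 nm.

121 nm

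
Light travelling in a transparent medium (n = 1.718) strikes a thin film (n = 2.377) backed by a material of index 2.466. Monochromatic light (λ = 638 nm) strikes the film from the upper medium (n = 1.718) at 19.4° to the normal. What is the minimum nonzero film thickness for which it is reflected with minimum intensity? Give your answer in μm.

Ray reflecting at the top interface goes from n = 1.718 toward n = 2.377: a half-wave phase shift.
Ray reflecting at the bottom interface goes from n = 2.377 toward n = 2.466: a half-wave phase shift.
Zero or two π shifts → no net half-wave offset.
For minimum reflection here: 2 n t cos θ_r = (m + ½) λ.
Snell's law: 1.718 sin 19.4° = 2.377 sin θ_r → sin θ_r = 0.240, cos θ_r = 0.971.
Minimum at m = 0: t = λ / (4 n cos θ_r) = 638 / (4 × 2.377 × 0.971) = 69.1 nm.

0.0691 μm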